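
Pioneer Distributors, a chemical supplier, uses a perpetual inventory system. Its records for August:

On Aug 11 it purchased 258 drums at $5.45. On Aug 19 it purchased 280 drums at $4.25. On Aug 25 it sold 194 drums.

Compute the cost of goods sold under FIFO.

COGS = $1,057.30

Aug 25, 194 sold [FIFO — oldest first]: 194 @ $5.45 = $1,057.30
Ending inventory: 64 @ $5.45 + 280 @ $4.25 = $1,538.80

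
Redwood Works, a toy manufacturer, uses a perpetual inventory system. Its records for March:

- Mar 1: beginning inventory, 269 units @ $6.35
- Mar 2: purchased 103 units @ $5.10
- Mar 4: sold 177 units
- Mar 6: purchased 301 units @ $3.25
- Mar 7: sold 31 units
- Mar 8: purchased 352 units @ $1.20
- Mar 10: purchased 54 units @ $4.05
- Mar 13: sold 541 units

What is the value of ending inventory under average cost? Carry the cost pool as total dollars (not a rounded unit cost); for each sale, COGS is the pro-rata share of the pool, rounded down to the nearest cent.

Ending inventory = $1,006.22

After Mar 1: 269 on hand, pool $1,708.15 (≈ $6.3500 each)
After Mar 2: 372 on hand, pool $2,233.45 (≈ $6.0039 each)
Mar 4, sell 177: 177/372 × $2,233.45 → $1,062.68
After Mar 6: 496 on hand, pool $2,149.02 (≈ $4.3327 each)
Mar 7, sell 31: 31/496 × $2,149.02 → $134.31
After Mar 8: 817 on hand, pool $2,437.11 (≈ $2.9830 each)
After Mar 10: 871 on hand, pool $2,655.81 (≈ $3.0492 each)
Mar 13, sell 541: 541/871 × $2,655.81 → $1,649.59
Total COGS = $1,062.68 + $134.31 + $1,649.59 = $2,846.58
Ending inventory (cost pool remaining) = $1,006.22
Check: goods available $3,852.80 = COGS $2,846.58 + ending $1,006.22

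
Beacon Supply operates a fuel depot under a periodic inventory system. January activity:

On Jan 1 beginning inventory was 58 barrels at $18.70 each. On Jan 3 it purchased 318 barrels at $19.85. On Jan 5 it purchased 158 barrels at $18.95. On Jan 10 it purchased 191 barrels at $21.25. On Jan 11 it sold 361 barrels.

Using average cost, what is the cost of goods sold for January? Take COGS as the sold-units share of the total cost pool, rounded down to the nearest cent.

COGS = $7,194.97

Jan 11, sell 361: 361/725 × $14,449.75 → $7,194.97
Ending inventory (cost pool remaining) = $7,254.78
Check: goods available $14,449.75 = COGS $7,194.97 + ending $7,254.78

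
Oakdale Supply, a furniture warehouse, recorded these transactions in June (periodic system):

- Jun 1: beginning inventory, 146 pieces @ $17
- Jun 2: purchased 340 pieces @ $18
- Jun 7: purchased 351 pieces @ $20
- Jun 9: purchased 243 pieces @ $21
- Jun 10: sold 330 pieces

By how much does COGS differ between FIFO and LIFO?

$1,049

FIFO COGS: 146 @ $17 + 184 @ $18 = $5,794
LIFO COGS: 243 @ $21 + 87 @ $20 = $6,843
Difference = |$5,794 − $6,843| = $1,049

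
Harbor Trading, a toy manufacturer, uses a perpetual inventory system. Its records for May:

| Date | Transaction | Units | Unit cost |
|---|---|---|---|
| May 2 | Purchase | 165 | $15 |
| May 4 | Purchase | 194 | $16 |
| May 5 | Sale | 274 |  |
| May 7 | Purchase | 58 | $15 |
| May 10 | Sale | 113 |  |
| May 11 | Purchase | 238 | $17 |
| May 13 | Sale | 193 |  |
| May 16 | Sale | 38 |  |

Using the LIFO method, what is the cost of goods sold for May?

COGS = $9,926

May 5, 274 sold [LIFO — newest first]: 194 @ $16 + 80 @ $15 = $4,304
May 10, 113 sold [LIFO — newest first]: 58 @ $15 + 55 @ $15 = $1,695
May 13, 193 sold [LIFO — newest first]: 193 @ $17 = $3,281
May 16, 38 sold [LIFO — newest first]: 38 @ $17 = $646
Total COGS = $4,304 + $1,695 + $3,281 + $646 = $9,926
Ending inventory: 30 @ $15 + 7 @ $17 = $569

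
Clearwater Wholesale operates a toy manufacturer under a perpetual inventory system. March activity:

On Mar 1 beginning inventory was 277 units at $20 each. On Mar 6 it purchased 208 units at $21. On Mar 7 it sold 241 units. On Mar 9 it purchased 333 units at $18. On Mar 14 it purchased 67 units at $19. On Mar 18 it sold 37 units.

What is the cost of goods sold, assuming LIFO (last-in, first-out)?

Mar 7, 241 sold [LIFO — newest first]: 208 @ $21 + 33 @ $20 = $5,028
Mar 18, 37 sold [LIFO — newest first]: 37 @ $19 = $703
Total COGS = $5,028 + $703 = $5,731
Ending inventory: 244 @ $20 + 333 @ $18 + 30 @ $19 = $11,444
Check: goods available $17,175 = COGS $5,731 + ending $11,444

COGS = $5,731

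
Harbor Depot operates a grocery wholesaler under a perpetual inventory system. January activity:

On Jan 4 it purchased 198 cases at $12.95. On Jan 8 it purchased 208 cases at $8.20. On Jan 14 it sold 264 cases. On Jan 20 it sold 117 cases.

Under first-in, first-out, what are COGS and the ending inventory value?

COGS = $4,064.70; ending inventory = $205.00

Jan 14, 264 sold [FIFO — oldest first]: 198 @ $12.95 + 66 @ $8.20 = $3,105.30
Jan 20, 117 sold [FIFO — oldest first]: 117 @ $8.20 = $959.40
Total COGS = $3,105.30 + $959.40 = $4,064.70
Ending inventory: 25 @ $8.20 = $205.00
Check: goods available $4,269.70 = COGS $4,064.70 + ending $205.00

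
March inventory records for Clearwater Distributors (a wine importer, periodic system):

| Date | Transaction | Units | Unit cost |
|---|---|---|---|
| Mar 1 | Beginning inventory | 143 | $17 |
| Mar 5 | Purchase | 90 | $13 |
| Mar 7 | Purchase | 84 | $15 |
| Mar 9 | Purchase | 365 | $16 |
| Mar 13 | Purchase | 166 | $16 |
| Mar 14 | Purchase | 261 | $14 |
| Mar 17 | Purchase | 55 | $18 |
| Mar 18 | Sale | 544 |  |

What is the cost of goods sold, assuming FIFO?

COGS = $8,493

Mar 18, 544 sold [FIFO — oldest first]: 143 @ $17 + 90 @ $13 + 84 @ $15 + 227 @ $16 = $8,493
Ending inventory: 138 @ $16 + 166 @ $16 + 261 @ $14 + 55 @ $18 = $9,508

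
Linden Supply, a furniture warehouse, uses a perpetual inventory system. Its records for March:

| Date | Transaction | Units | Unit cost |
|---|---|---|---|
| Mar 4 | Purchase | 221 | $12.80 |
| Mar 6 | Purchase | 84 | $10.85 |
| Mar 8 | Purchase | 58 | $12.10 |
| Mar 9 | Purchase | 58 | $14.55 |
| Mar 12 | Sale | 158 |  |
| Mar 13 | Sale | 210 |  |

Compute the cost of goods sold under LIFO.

Mar 12, 158 sold [LIFO — newest first]: 58 @ $14.55 + 58 @ $12.10 + 42 @ $10.85 = $2,001.40
Mar 13, 210 sold [LIFO — newest first]: 42 @ $10.85 + 168 @ $12.80 = $2,606.10
Total COGS = $2,001.40 + $2,606.10 = $4,607.50
Ending inventory: 53 @ $12.80 = $678.40

COGS = $4,607.50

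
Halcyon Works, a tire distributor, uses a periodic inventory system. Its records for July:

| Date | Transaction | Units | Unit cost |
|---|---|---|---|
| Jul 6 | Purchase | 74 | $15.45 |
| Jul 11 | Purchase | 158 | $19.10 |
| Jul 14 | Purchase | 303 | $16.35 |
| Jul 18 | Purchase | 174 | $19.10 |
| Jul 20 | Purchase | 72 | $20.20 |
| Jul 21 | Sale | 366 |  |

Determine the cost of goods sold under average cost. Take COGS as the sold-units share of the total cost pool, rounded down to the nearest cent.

COGS = $6,510.65

Jul 21, sell 366: 366/781 × $13,892.95 → $6,510.65
Ending inventory (cost pool remaining) = $7,382.30
Check: goods available $13,892.95 = COGS $6,510.65 + ending $7,382.30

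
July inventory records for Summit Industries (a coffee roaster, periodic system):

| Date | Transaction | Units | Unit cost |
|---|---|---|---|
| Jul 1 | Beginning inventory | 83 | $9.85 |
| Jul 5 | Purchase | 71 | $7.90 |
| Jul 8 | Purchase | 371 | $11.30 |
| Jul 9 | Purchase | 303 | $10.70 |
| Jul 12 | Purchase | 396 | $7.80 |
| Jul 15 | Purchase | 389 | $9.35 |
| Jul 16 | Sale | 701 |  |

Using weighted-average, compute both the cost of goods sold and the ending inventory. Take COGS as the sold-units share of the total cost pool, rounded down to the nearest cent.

COGS = $6,753.06; ending inventory = $8,785.74

Jul 16, sell 701: 701/1613 × $15,538.80 → $6,753.06
Ending inventory (cost pool remaining) = $8,785.74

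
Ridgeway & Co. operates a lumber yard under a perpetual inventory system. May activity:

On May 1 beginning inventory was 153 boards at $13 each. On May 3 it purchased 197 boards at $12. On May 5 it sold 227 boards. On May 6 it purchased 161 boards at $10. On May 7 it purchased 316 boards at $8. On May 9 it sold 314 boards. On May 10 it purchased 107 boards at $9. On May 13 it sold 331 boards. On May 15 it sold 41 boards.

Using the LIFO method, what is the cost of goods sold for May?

COGS = $9,181

May 5, 227 sold [LIFO — newest first]: 197 @ $12 + 30 @ $13 = $2,754
May 9, 314 sold [LIFO — newest first]: 314 @ $8 = $2,512
May 13, 331 sold [LIFO — newest first]: 107 @ $9 + 2 @ $8 + 161 @ $10 + 61 @ $13 = $3,382
May 15, 41 sold [LIFO — newest first]: 41 @ $13 = $533
Total COGS = $2,754 + $2,512 + $3,382 + $533 = $9,181
Ending inventory: 21 @ $13 = $273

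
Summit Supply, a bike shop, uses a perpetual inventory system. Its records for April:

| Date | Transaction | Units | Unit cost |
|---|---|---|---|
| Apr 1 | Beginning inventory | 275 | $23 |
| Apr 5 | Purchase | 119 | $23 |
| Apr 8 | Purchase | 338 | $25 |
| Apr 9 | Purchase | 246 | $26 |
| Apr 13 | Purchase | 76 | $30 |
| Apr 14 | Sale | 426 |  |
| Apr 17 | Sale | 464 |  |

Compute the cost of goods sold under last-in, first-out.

COGS = $22,416

Apr 14, 426 sold [LIFO — newest first]: 76 @ $30 + 246 @ $26 + 104 @ $25 = $11,276
Apr 17, 464 sold [LIFO — newest first]: 234 @ $25 + 119 @ $23 + 111 @ $23 = $11,140
Total COGS = $11,276 + $11,140 = $22,416
Ending inventory: 164 @ $23 = $3,772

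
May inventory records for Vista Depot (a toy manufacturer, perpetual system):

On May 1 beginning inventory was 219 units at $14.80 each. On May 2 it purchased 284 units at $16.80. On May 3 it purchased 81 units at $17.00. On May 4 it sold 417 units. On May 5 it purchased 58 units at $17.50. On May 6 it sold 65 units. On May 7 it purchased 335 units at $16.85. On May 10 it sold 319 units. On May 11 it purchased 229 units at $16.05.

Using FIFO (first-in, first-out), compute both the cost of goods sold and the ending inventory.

May 4, 417 sold [FIFO — oldest first]: 219 @ $14.80 + 198 @ $16.80 = $6,567.60
May 6, 65 sold [FIFO — oldest first]: 65 @ $16.80 = $1,092.00
May 10, 319 sold [FIFO — oldest first]: 21 @ $16.80 + 81 @ $17.00 + 58 @ $17.50 + 159 @ $16.85 = $5,423.95
Total COGS = $6,567.60 + $1,092.00 + $5,423.95 = $13,083.55
Ending inventory: 176 @ $16.85 + 229 @ $16.05 = $6,641.05
Check: goods available $19,724.60 = COGS $13,083.55 + ending $6,641.05

COGS = $13,083.55; ending inventory = $6,641.05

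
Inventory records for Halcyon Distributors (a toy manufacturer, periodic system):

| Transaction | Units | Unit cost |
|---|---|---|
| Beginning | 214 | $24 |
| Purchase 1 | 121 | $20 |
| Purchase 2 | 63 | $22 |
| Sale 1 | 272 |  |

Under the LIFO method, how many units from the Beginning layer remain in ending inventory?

126

Sale 1 (272) [LIFO — newest first]: 63 @ $22 + 121 @ $20 + 88 @ $24 = $5,918
Ending inventory: 126 @ $24 = $3,024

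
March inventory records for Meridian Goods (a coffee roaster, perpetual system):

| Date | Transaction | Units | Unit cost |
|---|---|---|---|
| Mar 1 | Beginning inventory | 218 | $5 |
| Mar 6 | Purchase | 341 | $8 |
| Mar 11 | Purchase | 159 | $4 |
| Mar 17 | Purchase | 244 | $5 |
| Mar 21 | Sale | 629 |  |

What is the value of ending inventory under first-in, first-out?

Mar 21, 629 sold [FIFO — oldest first]: 218 @ $5 + 341 @ $8 + 70 @ $4 = $4,098
Ending inventory: 89 @ $4 + 244 @ $5 = $1,576

Ending inventory = $1,576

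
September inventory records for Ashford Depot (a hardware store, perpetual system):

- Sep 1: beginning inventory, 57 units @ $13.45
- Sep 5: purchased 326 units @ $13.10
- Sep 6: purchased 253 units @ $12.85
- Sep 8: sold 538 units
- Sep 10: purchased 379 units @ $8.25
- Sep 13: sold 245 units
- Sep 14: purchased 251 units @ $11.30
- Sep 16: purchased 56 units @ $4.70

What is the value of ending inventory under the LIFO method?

Ending inventory = $5,508.75

Sep 8, 538 sold [LIFO — newest first]: 253 @ $12.85 + 285 @ $13.10 = $6,984.55
Sep 13, 245 sold [LIFO — newest first]: 245 @ $8.25 = $2,021.25
Total COGS = $6,984.55 + $2,021.25 = $9,005.80
Ending inventory: 57 @ $13.45 + 41 @ $13.10 + 134 @ $8.25 + 251 @ $11.30 + 56 @ $4.70 = $5,508.75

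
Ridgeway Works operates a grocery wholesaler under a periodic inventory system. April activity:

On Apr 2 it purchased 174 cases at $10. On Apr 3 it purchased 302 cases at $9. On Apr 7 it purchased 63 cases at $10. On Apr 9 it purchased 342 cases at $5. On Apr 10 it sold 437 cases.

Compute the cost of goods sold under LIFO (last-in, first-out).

COGS = $2,628

Apr 10, 437 sold [LIFO — newest first]: 342 @ $5 + 63 @ $10 + 32 @ $9 = $2,628
Ending inventory: 174 @ $10 + 270 @ $9 = $4,170
Check: goods available $6,798 = COGS $2,628 + ending $4,170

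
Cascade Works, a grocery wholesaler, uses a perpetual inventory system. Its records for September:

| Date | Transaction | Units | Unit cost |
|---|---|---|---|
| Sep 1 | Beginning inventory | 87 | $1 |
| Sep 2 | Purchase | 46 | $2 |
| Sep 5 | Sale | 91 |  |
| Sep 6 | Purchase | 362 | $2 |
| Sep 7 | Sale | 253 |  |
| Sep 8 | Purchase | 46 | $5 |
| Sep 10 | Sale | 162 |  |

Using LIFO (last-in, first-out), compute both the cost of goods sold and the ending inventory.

Sep 5, 91 sold [LIFO — newest first]: 46 @ $2 + 45 @ $1 = $137
Sep 7, 253 sold [LIFO — newest first]: 253 @ $2 = $506
Sep 10, 162 sold [LIFO — newest first]: 46 @ $5 + 109 @ $2 + 7 @ $1 = $455
Total COGS = $137 + $506 + $455 = $1,098
Ending inventory: 35 @ $1 = $35
Check: goods available $1,133 = COGS $1,098 + ending $35

COGS = $1,098; ending inventory = $35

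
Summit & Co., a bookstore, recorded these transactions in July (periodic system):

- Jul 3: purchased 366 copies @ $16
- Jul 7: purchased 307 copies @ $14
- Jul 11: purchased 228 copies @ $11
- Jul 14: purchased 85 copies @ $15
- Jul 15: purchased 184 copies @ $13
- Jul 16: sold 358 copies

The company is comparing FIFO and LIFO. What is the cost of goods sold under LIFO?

FIFO COGS: 358 @ $16 = $5,728
LIFO COGS: 184 @ $13 + 85 @ $15 + 89 @ $11 = $4,646

COGS = $4,646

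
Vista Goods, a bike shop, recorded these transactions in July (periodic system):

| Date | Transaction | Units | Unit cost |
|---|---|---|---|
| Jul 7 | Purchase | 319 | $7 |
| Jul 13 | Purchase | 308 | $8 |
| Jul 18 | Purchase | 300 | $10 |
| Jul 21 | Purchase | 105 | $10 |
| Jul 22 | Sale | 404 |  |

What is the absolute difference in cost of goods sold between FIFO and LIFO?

FIFO COGS: 319 @ $7 + 85 @ $8 = $2,913
LIFO COGS: 105 @ $10 + 299 @ $10 = $4,040
Difference = |$2,913 − $4,040| = $1,127

$1,127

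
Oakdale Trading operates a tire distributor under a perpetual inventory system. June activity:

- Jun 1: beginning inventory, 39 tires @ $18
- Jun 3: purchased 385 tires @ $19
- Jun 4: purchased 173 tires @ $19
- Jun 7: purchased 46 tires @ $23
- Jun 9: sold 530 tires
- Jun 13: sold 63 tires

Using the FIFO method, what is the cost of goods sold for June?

COGS = $11,228

Jun 9, 530 sold [FIFO — oldest first]: 39 @ $18 + 385 @ $19 + 106 @ $19 = $10,031
Jun 13, 63 sold [FIFO — oldest first]: 63 @ $19 = $1,197
Total COGS = $10,031 + $1,197 = $11,228
Ending inventory: 4 @ $19 + 46 @ $23 = $1,134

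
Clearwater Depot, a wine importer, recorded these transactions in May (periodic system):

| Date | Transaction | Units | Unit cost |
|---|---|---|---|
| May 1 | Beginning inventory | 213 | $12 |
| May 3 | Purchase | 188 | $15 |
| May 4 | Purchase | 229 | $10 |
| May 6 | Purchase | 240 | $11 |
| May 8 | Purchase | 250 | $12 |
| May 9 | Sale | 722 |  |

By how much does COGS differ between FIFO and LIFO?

$703

FIFO COGS: 213 @ $12 + 188 @ $15 + 229 @ $10 + 92 @ $11 = $8,678
LIFO COGS: 250 @ $12 + 240 @ $11 + 229 @ $10 + 3 @ $15 = $7,975
Difference = |$8,678 − $7,975| = $703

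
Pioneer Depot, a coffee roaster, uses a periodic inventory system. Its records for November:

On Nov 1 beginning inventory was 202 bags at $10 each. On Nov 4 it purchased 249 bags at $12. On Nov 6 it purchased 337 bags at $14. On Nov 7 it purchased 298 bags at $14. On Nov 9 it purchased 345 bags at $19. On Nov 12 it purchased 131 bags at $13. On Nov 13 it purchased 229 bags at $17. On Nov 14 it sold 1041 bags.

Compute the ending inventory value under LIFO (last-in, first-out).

Ending inventory = $9,194

Nov 14, 1041 sold [LIFO — newest first]: 229 @ $17 + 131 @ $13 + 345 @ $19 + 298 @ $14 + 38 @ $14 = $16,855
Ending inventory: 202 @ $10 + 249 @ $12 + 299 @ $14 = $9,194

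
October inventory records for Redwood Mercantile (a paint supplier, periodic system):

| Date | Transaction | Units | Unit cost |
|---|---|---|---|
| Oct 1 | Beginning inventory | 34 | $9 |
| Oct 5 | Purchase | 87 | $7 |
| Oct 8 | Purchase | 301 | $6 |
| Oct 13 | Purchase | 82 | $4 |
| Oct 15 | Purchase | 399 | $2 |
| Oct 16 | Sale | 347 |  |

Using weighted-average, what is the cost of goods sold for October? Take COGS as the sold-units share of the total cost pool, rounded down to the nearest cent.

COGS = $1,478.30

Oct 16, sell 347: 347/903 × $3,847.00 → $1,478.30
Ending inventory (cost pool remaining) = $2,368.70
Check: goods available $3,847.00 = COGS $1,478.30 + ending $2,368.70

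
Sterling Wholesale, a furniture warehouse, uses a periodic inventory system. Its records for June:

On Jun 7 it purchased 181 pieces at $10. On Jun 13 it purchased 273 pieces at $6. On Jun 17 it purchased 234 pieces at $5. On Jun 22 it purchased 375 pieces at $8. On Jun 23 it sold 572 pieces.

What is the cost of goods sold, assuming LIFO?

COGS = $3,985

Jun 23, 572 sold [LIFO — newest first]: 375 @ $8 + 197 @ $5 = $3,985
Ending inventory: 181 @ $10 + 273 @ $6 + 37 @ $5 = $3,633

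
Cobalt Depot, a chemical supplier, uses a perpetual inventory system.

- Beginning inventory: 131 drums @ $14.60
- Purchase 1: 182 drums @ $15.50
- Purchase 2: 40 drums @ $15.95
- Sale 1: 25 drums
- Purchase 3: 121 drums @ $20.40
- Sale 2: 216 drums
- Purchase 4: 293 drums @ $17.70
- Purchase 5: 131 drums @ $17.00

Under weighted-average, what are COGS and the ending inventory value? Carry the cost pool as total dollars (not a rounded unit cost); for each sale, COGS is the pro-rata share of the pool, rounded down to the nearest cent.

After Beginning: 131 on hand, pool $1,912.60 (≈ $14.6000 each)
After Purchase 1: 313 on hand, pool $4,733.60 (≈ $15.1233 each)
After Purchase 2: 353 on hand, pool $5,371.60 (≈ $15.2170 each)
Sale 1, sell 25: 25/353 × $5,371.60 → $380.42
After Purchase 3: 449 on hand, pool $7,459.58 (≈ $16.6138 each)
Sale 2, sell 216: 216/449 × $7,459.58 → $3,588.57
After Purchase 4: 526 on hand, pool $9,057.11 (≈ $17.2188 each)
After Purchase 5: 657 on hand, pool $11,284.11 (≈ $17.1752 each)
Total COGS = $380.42 + $3,588.57 = $3,968.99
Ending inventory (cost pool remaining) = $11,284.11

COGS = $3,968.99; ending inventory = $11,284.11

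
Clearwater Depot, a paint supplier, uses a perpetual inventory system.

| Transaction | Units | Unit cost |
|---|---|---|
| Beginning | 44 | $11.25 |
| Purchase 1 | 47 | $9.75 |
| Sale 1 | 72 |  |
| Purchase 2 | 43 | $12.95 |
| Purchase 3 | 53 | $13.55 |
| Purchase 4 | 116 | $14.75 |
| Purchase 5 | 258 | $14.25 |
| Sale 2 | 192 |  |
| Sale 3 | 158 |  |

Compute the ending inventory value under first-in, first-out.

Ending inventory = $1,980.75

Sale 1 (72) [FIFO — oldest first]: 44 @ $11.25 + 28 @ $9.75 = $768.00
Sale 2 (192) [FIFO — oldest first]: 19 @ $9.75 + 43 @ $12.95 + 53 @ $13.55 + 77 @ $14.75 = $2,596.00
Sale 3 (158) [FIFO — oldest first]: 39 @ $14.75 + 119 @ $14.25 = $2,271.00
Total COGS = $768.00 + $2,596.00 + $2,271.00 = $5,635.00
Ending inventory: 139 @ $14.25 = $1,980.75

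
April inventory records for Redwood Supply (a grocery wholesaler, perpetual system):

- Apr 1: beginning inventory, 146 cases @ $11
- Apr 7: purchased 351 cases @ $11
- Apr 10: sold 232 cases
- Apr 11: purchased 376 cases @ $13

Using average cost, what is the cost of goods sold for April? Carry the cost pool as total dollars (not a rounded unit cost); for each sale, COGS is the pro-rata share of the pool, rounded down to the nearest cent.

COGS = $2,552.00

After Apr 1: 146 on hand, pool $1,606.00 (≈ $11.0000 each)
After Apr 7: 497 on hand, pool $5,467.00 (≈ $11.0000 each)
Apr 10, sell 232: 232/497 × $5,467.00 → $2,552.00
After Apr 11: 641 on hand, pool $7,803.00 (≈ $12.1732 each)
Ending inventory (cost pool remaining) = $7,803.00
Check: goods available $10,355.00 = COGS $2,552.00 + ending $7,803.00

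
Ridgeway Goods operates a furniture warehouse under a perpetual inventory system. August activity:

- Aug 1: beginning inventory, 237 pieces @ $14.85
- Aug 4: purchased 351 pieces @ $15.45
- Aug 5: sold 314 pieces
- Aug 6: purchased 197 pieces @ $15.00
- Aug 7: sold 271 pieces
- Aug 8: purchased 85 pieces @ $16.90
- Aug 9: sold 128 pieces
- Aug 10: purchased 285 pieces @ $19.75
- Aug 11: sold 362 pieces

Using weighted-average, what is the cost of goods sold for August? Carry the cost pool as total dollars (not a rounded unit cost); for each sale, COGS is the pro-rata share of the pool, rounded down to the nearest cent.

After Aug 1: 237 on hand, pool $3,519.45 (≈ $14.8500 each)
After Aug 4: 588 on hand, pool $8,942.40 (≈ $15.2082 each)
Aug 5, sell 314: 314/588 × $8,942.40 → $4,775.36
After Aug 6: 471 on hand, pool $7,122.04 (≈ $15.1211 each)
Aug 7, sell 271: 271/471 × $7,122.04 → $4,097.81
After Aug 8: 285 on hand, pool $4,460.73 (≈ $15.6517 each)
Aug 9, sell 128: 128/285 × $4,460.73 → $2,003.41
After Aug 10: 442 on hand, pool $8,086.07 (≈ $18.2943 each)
Aug 11, sell 362: 362/442 × $8,086.07 → $6,622.52
Total COGS = $4,775.36 + $4,097.81 + $2,003.41 + $6,622.52 = $17,499.10
Ending inventory (cost pool remaining) = $1,463.55

COGS = $17,499.10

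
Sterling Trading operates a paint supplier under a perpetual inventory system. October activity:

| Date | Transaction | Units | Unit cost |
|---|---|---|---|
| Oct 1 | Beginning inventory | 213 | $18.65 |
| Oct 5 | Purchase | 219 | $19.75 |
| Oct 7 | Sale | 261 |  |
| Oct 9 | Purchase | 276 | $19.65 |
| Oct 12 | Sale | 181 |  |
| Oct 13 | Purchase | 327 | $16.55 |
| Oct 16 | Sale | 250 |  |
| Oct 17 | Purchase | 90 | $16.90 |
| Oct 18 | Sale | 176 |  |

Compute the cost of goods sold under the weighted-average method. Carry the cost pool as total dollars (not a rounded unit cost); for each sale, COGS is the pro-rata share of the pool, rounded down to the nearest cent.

After Oct 1: 213 on hand, pool $3,972.45 (≈ $18.6500 each)
After Oct 5: 432 on hand, pool $8,297.70 (≈ $19.2076 each)
Oct 7, sell 261: 261/432 × $8,297.70 → $5,013.19
After Oct 9: 447 on hand, pool $8,707.91 (≈ $19.4808 each)
Oct 12, sell 181: 181/447 × $8,707.91 → $3,526.02
After Oct 13: 593 on hand, pool $10,593.74 (≈ $17.8647 each)
Oct 16, sell 250: 250/593 × $10,593.74 → $4,466.16
After Oct 17: 433 on hand, pool $7,648.58 (≈ $17.6642 each)
Oct 18, sell 176: 176/433 × $7,648.58 → $3,108.89
Total COGS = $5,013.19 + $3,526.02 + $4,466.16 + $3,108.89 = $16,114.26
Ending inventory (cost pool remaining) = $4,539.69

COGS = $16,114.26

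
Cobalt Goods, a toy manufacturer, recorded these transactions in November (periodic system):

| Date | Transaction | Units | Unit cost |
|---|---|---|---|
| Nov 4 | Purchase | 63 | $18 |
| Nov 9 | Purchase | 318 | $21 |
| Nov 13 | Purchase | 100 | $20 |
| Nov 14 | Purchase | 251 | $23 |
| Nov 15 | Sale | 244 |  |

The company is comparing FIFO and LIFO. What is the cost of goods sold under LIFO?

FIFO COGS: 63 @ $18 + 181 @ $21 = $4,935
LIFO COGS: 244 @ $23 = $5,612

COGS = $5,612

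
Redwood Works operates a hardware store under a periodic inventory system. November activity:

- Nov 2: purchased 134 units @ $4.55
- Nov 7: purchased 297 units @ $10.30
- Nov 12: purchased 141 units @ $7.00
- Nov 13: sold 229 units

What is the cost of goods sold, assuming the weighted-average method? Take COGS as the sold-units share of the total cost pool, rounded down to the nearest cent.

Nov 13, sell 229: 229/572 × $4,655.80 → $1,863.94
Ending inventory (cost pool remaining) = $2,791.86

COGS = $1,863.94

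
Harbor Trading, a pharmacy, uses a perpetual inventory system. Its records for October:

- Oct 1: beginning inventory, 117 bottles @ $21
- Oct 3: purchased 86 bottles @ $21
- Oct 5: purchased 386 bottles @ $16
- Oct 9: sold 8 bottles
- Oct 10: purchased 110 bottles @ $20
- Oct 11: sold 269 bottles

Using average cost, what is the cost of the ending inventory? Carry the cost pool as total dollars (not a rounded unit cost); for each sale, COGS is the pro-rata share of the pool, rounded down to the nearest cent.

Ending inventory = $7,632.17

After Oct 1: 117 on hand, pool $2,457.00 (≈ $21.0000 each)
After Oct 3: 203 on hand, pool $4,263.00 (≈ $21.0000 each)
After Oct 5: 589 on hand, pool $10,439.00 (≈ $17.7233 each)
Oct 9, sell 8: 8/589 × $10,439.00 → $141.78
After Oct 10: 691 on hand, pool $12,497.22 (≈ $18.0857 each)
Oct 11, sell 269: 269/691 × $12,497.22 → $4,865.05
Total COGS = $141.78 + $4,865.05 = $5,006.83
Ending inventory (cost pool remaining) = $7,632.17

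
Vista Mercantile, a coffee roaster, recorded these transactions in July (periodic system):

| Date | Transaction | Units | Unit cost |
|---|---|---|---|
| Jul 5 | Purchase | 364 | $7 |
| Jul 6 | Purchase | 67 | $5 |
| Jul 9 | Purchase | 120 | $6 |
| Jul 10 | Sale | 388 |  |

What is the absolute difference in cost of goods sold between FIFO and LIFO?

$206

FIFO COGS: 364 @ $7 + 24 @ $5 = $2,668
LIFO COGS: 120 @ $6 + 67 @ $5 + 201 @ $7 = $2,462
Difference = |$2,668 − $2,462| = $206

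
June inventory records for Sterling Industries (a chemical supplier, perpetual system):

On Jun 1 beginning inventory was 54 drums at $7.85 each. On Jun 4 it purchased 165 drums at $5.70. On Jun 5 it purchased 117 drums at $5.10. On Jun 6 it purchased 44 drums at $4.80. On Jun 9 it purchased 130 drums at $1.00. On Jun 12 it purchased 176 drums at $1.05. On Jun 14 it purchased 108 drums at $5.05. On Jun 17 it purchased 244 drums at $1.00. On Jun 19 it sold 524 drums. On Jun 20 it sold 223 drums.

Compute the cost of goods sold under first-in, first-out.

COGS = $2,795.15

Jun 19, 524 sold [FIFO — oldest first]: 54 @ $7.85 + 165 @ $5.70 + 117 @ $5.10 + 44 @ $4.80 + 130 @ $1.00 + 14 @ $1.05 = $2,317.00
Jun 20, 223 sold [FIFO — oldest first]: 162 @ $1.05 + 61 @ $5.05 = $478.15
Total COGS = $2,317.00 + $478.15 = $2,795.15
Ending inventory: 47 @ $5.05 + 244 @ $1.00 = $481.35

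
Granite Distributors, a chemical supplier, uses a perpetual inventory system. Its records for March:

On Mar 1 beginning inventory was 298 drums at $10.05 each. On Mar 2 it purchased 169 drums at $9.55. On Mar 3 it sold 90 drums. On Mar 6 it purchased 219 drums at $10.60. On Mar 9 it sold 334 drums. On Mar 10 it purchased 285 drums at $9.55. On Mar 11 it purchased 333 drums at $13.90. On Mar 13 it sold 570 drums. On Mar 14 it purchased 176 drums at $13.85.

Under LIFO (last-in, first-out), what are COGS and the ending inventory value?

Mar 3, 90 sold [LIFO — newest first]: 90 @ $9.55 = $859.50
Mar 9, 334 sold [LIFO — newest first]: 219 @ $10.60 + 79 @ $9.55 + 36 @ $10.05 = $3,437.65
Mar 13, 570 sold [LIFO — newest first]: 333 @ $13.90 + 237 @ $9.55 = $6,892.05
Total COGS = $859.50 + $3,437.65 + $6,892.05 = $11,189.20
Ending inventory: 262 @ $10.05 + 48 @ $9.55 + 176 @ $13.85 = $5,529.10

COGS = $11,189.20; ending inventory = $5,529.10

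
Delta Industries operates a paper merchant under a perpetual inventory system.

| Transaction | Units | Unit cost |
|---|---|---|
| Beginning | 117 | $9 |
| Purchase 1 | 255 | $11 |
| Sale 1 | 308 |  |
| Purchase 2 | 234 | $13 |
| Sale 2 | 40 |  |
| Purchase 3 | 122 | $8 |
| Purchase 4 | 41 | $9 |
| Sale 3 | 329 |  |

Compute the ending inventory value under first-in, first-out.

Sale 1 (308) [FIFO — oldest first]: 117 @ $9 + 191 @ $11 = $3,154
Sale 2 (40) [FIFO — oldest first]: 40 @ $11 = $440
Sale 3 (329) [FIFO — oldest first]: 24 @ $11 + 234 @ $13 + 71 @ $8 = $3,874
Total COGS = $3,154 + $440 + $3,874 = $7,468
Ending inventory: 51 @ $8 + 41 @ $9 = $777
Check: goods available $8,245 = COGS $7,468 + ending $777

Ending inventory = $777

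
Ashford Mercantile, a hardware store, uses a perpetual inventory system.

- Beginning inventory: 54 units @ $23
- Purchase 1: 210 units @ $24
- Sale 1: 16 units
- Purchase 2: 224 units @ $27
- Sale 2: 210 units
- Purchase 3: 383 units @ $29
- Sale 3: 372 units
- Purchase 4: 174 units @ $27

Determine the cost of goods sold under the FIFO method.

COGS = $15,520

Sale 1 (16) [FIFO — oldest first]: 16 @ $23 = $368
Sale 2 (210) [FIFO — oldest first]: 38 @ $23 + 172 @ $24 = $5,002
Sale 3 (372) [FIFO — oldest first]: 38 @ $24 + 224 @ $27 + 110 @ $29 = $10,150
Total COGS = $368 + $5,002 + $10,150 = $15,520
Ending inventory: 273 @ $29 + 174 @ $27 = $12,615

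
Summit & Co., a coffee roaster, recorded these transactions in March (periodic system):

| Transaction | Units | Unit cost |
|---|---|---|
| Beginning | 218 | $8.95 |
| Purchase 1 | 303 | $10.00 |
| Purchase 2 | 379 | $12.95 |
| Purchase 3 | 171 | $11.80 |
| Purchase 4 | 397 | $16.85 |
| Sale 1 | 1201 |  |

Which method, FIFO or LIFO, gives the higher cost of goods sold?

FIFO COGS: 218 @ $8.95 + 303 @ $10.00 + 379 @ $12.95 + 171 @ $11.80 + 130 @ $16.85 = $14,097.45
LIFO COGS: 397 @ $16.85 + 171 @ $11.80 + 379 @ $12.95 + 254 @ $10.00 = $16,155.30

LIFO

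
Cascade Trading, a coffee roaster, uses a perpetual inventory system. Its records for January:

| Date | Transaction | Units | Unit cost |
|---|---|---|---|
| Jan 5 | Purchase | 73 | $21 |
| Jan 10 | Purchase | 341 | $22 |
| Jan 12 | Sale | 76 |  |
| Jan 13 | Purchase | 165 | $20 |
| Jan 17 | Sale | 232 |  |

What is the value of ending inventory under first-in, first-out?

Jan 12, 76 sold [FIFO — oldest first]: 73 @ $21 + 3 @ $22 = $1,599
Jan 17, 232 sold [FIFO — oldest first]: 232 @ $22 = $5,104
Total COGS = $1,599 + $5,104 = $6,703
Ending inventory: 106 @ $22 + 165 @ $20 = $5,632

Ending inventory = $5,632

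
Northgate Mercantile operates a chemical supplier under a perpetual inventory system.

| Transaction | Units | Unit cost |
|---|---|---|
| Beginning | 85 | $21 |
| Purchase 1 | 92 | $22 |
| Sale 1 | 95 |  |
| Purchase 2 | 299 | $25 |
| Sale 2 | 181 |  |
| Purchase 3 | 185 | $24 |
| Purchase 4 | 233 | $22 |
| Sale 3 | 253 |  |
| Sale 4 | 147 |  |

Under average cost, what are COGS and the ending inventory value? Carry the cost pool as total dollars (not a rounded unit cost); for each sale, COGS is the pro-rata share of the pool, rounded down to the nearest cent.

After Beginning: 85 on hand, pool $1,785.00 (≈ $21.0000 each)
After Purchase 1: 177 on hand, pool $3,809.00 (≈ $21.5198 each)
Sale 1, sell 95: 95/177 × $3,809.00 → $2,044.37
After Purchase 2: 381 on hand, pool $9,239.63 (≈ $24.2510 each)
Sale 2, sell 181: 181/381 × $9,239.63 → $4,389.43
After Purchase 3: 385 on hand, pool $9,290.20 (≈ $24.1304 each)
After Purchase 4: 618 on hand, pool $14,416.20 (≈ $23.3272 each)
Sale 3, sell 253: 253/618 × $14,416.20 → $5,901.77
Sale 4, sell 147: 147/365 × $8,514.43 → $3,429.09
Total COGS = $2,044.37 + $4,389.43 + $5,901.77 + $3,429.09 = $15,764.66
Ending inventory (cost pool remaining) = $5,085.34

COGS = $15,764.66; ending inventory = $5,085.34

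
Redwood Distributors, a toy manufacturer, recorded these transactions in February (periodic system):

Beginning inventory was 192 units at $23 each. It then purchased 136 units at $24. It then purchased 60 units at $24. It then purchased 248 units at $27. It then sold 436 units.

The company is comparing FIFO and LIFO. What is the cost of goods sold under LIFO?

COGS = $11,208

FIFO COGS: 192 @ $23 + 136 @ $24 + 60 @ $24 + 48 @ $27 = $10,416
LIFO COGS: 248 @ $27 + 60 @ $24 + 128 @ $24 = $11,208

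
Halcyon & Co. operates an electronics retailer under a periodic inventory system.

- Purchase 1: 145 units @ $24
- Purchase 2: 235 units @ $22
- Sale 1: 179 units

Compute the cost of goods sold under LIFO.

Sale 1 (179) [LIFO — newest first]: 179 @ $22 = $3,938
Ending inventory: 145 @ $24 + 56 @ $22 = $4,712
Check: goods available $8,650 = COGS $3,938 + ending $4,712

COGS = $3,938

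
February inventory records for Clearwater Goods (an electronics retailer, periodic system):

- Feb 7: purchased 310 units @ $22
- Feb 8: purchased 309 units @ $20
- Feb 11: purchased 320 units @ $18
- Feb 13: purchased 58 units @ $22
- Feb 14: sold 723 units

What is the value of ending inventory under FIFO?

Feb 14, 723 sold [FIFO — oldest first]: 310 @ $22 + 309 @ $20 + 104 @ $18 = $14,872
Ending inventory: 216 @ $18 + 58 @ $22 = $5,164
Check: goods available $20,036 = COGS $14,872 + ending $5,164

Ending inventory = $5,164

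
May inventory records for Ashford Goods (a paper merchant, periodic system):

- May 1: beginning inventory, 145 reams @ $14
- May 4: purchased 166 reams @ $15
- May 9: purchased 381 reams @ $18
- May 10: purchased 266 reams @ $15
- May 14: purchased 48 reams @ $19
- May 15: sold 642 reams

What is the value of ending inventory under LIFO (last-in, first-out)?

Ending inventory = $5,474

May 15, 642 sold [LIFO — newest first]: 48 @ $19 + 266 @ $15 + 328 @ $18 = $10,806
Ending inventory: 145 @ $14 + 166 @ $15 + 53 @ $18 = $5,474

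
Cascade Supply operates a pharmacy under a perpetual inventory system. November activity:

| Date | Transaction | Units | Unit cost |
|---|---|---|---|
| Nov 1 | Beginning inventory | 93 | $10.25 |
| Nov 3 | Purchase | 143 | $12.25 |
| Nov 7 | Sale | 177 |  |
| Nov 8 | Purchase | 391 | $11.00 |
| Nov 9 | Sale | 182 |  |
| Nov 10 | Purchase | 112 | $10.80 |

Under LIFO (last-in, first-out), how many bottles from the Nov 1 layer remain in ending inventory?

Nov 7, 177 sold [LIFO — newest first]: 143 @ $12.25 + 34 @ $10.25 = $2,100.25
Nov 9, 182 sold [LIFO — newest first]: 182 @ $11.00 = $2,002.00
Total COGS = $2,100.25 + $2,002.00 = $4,102.25
Ending inventory: 59 @ $10.25 + 209 @ $11.00 + 112 @ $10.80 = $4,113.35

59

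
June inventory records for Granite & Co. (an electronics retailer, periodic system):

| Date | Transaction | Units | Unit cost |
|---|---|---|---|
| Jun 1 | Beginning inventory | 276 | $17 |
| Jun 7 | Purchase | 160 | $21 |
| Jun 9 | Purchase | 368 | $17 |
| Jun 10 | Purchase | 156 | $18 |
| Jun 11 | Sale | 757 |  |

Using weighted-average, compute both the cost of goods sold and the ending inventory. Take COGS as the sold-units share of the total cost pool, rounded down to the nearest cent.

COGS = $13,496.67; ending inventory = $3,619.33

Jun 11, sell 757: 757/960 × $17,116.00 → $13,496.67
Ending inventory (cost pool remaining) = $3,619.33
Check: goods available $17,116.00 = COGS $13,496.67 + ending $3,619.33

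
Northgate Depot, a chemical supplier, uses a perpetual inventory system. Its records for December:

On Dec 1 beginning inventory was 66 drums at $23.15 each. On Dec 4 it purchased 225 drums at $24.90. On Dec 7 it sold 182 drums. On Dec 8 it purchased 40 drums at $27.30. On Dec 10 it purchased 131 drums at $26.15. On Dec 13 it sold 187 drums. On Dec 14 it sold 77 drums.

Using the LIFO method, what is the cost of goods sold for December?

Dec 7, 182 sold [LIFO — newest first]: 182 @ $24.90 = $4,531.80
Dec 13, 187 sold [LIFO — newest first]: 131 @ $26.15 + 40 @ $27.30 + 16 @ $24.90 = $4,916.05
Dec 14, 77 sold [LIFO — newest first]: 27 @ $24.90 + 50 @ $23.15 = $1,829.80
Total COGS = $4,531.80 + $4,916.05 + $1,829.80 = $11,277.65
Ending inventory: 16 @ $23.15 = $370.40

COGS = $11,277.65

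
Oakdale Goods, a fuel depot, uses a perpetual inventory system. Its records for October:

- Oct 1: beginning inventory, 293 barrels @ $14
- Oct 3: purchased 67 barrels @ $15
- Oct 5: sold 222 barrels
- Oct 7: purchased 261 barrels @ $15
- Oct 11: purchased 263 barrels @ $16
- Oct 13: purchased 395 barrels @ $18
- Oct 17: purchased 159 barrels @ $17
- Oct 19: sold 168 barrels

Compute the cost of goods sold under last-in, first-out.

Oct 5, 222 sold [LIFO — newest first]: 67 @ $15 + 155 @ $14 = $3,175
Oct 19, 168 sold [LIFO — newest first]: 159 @ $17 + 9 @ $18 = $2,865
Total COGS = $3,175 + $2,865 = $6,040
Ending inventory: 138 @ $14 + 261 @ $15 + 263 @ $16 + 386 @ $18 = $17,003
Check: goods available $23,043 = COGS $6,040 + ending $17,003

COGS = $6,040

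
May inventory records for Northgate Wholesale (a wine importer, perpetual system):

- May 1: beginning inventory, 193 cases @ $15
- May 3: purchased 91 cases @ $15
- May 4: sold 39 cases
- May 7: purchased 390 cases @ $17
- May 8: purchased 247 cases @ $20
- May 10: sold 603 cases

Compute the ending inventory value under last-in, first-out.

May 4, 39 sold [LIFO — newest first]: 39 @ $15 = $585
May 10, 603 sold [LIFO — newest first]: 247 @ $20 + 356 @ $17 = $10,992
Total COGS = $585 + $10,992 = $11,577
Ending inventory: 193 @ $15 + 52 @ $15 + 34 @ $17 = $4,253

Ending inventory = $4,253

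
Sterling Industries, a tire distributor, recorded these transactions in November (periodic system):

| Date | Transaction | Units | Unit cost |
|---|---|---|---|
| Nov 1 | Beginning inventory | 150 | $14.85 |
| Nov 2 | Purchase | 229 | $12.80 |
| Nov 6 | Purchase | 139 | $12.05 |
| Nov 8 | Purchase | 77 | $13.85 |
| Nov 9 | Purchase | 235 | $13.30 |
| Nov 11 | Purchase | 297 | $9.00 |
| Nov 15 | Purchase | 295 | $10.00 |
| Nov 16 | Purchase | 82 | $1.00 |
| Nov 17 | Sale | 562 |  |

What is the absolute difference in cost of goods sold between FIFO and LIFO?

FIFO COGS: 150 @ $14.85 + 229 @ $12.80 + 139 @ $12.05 + 44 @ $13.85 = $7,443.05
LIFO COGS: 82 @ $1.00 + 295 @ $10.00 + 185 @ $9.00 = $4,697.00
Difference = |$7,443.05 − $4,697.00| = $2,746.05

$2,746.05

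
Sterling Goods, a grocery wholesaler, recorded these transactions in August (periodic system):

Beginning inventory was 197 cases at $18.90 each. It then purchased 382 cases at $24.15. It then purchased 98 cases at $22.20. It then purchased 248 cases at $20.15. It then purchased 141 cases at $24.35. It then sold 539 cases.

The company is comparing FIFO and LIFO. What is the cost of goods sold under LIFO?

COGS = $11,861.95

FIFO COGS: 197 @ $18.90 + 342 @ $24.15 = $11,982.60
LIFO COGS: 141 @ $24.35 + 248 @ $20.15 + 98 @ $22.20 + 52 @ $24.15 = $11,861.95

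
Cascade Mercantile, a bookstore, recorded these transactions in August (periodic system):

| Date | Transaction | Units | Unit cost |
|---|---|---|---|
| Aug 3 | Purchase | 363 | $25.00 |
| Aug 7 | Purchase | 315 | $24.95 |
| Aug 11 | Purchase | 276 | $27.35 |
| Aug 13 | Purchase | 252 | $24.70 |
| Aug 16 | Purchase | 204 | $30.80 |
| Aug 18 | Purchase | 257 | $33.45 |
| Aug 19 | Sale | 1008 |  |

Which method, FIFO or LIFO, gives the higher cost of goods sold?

FIFO COGS: 363 @ $25.00 + 315 @ $24.95 + 276 @ $27.35 + 54 @ $24.70 = $25,816.65
LIFO COGS: 257 @ $33.45 + 204 @ $30.80 + 252 @ $24.70 + 276 @ $27.35 + 19 @ $24.95 = $29,126.90

LIFO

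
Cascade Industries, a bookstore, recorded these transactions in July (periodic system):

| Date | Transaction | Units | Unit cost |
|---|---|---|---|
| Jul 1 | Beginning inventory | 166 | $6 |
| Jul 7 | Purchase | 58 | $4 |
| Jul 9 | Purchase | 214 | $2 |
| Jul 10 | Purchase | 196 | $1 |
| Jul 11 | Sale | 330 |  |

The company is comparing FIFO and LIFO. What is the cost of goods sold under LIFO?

FIFO COGS: 166 @ $6 + 58 @ $4 + 106 @ $2 = $1,440
LIFO COGS: 196 @ $1 + 134 @ $2 = $464

COGS = $464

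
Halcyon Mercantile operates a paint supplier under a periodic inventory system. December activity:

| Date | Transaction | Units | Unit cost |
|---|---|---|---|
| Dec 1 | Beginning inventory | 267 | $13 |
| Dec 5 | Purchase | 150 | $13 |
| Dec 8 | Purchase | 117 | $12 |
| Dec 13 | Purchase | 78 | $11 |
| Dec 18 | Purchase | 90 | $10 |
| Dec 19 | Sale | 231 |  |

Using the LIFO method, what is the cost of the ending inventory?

Ending inventory = $6,069

Dec 19, 231 sold [LIFO — newest first]: 90 @ $10 + 78 @ $11 + 63 @ $12 = $2,514
Ending inventory: 267 @ $13 + 150 @ $13 + 54 @ $12 = $6,069
Check: goods available $8,583 = COGS $2,514 + ending $6,069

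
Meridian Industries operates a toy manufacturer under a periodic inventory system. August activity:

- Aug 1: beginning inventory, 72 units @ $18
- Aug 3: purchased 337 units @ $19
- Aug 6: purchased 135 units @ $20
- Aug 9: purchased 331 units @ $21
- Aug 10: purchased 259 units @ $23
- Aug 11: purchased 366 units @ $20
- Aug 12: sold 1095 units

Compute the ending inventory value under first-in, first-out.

Aug 12, 1095 sold [FIFO — oldest first]: 72 @ $18 + 337 @ $19 + 135 @ $20 + 331 @ $21 + 220 @ $23 = $22,410
Ending inventory: 39 @ $23 + 366 @ $20 = $8,217
Check: goods available $30,627 = COGS $22,410 + ending $8,217

Ending inventory = $8,217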